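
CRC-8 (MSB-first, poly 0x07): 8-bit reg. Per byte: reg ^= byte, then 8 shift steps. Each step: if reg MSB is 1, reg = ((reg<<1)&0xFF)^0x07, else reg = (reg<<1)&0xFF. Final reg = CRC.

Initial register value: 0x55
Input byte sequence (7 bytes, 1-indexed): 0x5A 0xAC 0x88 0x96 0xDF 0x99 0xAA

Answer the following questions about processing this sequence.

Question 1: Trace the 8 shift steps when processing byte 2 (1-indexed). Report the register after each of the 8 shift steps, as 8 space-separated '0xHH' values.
Answer: 0x05 0x0A 0x14 0x28 0x50 0xA0 0x47 0x8E

Derivation:
After byte 1 (0x5A): reg=0x2D
Register before byte 2: 0x2D
After XOR with byte 0xAC: 0x81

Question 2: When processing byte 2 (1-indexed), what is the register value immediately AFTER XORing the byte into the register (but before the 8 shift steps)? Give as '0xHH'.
Register before byte 2: 0x2D
Byte 2: 0xAC
0x2D XOR 0xAC = 0x81

Answer: 0x81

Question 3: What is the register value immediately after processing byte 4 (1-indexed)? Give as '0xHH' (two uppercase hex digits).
Answer: 0x95

Derivation:
After byte 1 (0x5A): reg=0x2D
After byte 2 (0xAC): reg=0x8E
After byte 3 (0x88): reg=0x12
After byte 4 (0x96): reg=0x95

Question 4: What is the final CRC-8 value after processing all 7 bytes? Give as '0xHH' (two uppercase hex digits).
After byte 1 (0x5A): reg=0x2D
After byte 2 (0xAC): reg=0x8E
After byte 3 (0x88): reg=0x12
After byte 4 (0x96): reg=0x95
After byte 5 (0xDF): reg=0xF1
After byte 6 (0x99): reg=0x1F
After byte 7 (0xAA): reg=0x02

Answer: 0x02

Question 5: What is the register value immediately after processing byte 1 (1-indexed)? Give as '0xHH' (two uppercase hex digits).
After byte 1 (0x5A): reg=0x2D

Answer: 0x2D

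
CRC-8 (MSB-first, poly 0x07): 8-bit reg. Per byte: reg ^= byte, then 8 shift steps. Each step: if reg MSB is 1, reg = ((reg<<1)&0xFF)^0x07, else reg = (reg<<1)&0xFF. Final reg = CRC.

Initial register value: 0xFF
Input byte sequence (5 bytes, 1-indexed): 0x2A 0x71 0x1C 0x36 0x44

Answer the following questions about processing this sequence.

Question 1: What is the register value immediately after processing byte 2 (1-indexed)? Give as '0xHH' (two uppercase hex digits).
After byte 1 (0x2A): reg=0x25
After byte 2 (0x71): reg=0xAB

Answer: 0xAB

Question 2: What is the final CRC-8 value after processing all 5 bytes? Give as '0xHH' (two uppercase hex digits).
After byte 1 (0x2A): reg=0x25
After byte 2 (0x71): reg=0xAB
After byte 3 (0x1C): reg=0x0C
After byte 4 (0x36): reg=0xA6
After byte 5 (0x44): reg=0xA0

Answer: 0xA0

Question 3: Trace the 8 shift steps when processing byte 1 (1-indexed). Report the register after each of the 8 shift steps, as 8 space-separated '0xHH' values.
Answer: 0xAD 0x5D 0xBA 0x73 0xE6 0xCB 0x91 0x25

Derivation:
Register before byte 1: 0xFF
After XOR with byte 0x2A: 0xD5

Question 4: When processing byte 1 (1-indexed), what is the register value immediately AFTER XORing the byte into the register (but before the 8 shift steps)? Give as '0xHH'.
Register before byte 1: 0xFF
Byte 1: 0x2A
0xFF XOR 0x2A = 0xD5

Answer: 0xD5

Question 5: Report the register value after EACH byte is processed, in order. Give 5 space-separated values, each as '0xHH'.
0x25 0xAB 0x0C 0xA6 0xA0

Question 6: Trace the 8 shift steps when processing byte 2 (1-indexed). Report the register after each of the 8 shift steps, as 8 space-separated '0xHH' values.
After byte 1 (0x2A): reg=0x25
Register before byte 2: 0x25
After XOR with byte 0x71: 0x54

Answer: 0xA8 0x57 0xAE 0x5B 0xB6 0x6B 0xD6 0xAB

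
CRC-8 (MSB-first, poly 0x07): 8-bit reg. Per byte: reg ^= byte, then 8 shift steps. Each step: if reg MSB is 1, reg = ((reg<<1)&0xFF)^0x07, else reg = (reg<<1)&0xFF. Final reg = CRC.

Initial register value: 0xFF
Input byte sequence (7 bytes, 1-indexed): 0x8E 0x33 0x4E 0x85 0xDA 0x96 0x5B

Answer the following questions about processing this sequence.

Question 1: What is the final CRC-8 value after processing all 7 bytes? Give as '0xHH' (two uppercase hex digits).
After byte 1 (0x8E): reg=0x50
After byte 2 (0x33): reg=0x2E
After byte 3 (0x4E): reg=0x27
After byte 4 (0x85): reg=0x67
After byte 5 (0xDA): reg=0x3A
After byte 6 (0x96): reg=0x4D
After byte 7 (0x5B): reg=0x62

Answer: 0x62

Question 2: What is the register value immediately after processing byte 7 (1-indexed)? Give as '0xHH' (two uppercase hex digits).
Answer: 0x62

Derivation:
After byte 1 (0x8E): reg=0x50
After byte 2 (0x33): reg=0x2E
After byte 3 (0x4E): reg=0x27
After byte 4 (0x85): reg=0x67
After byte 5 (0xDA): reg=0x3A
After byte 6 (0x96): reg=0x4D
After byte 7 (0x5B): reg=0x62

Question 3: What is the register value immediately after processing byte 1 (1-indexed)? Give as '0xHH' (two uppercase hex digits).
Answer: 0x50

Derivation:
After byte 1 (0x8E): reg=0x50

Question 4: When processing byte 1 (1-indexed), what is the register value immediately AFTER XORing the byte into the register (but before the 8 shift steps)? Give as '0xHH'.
Register before byte 1: 0xFF
Byte 1: 0x8E
0xFF XOR 0x8E = 0x71

Answer: 0x71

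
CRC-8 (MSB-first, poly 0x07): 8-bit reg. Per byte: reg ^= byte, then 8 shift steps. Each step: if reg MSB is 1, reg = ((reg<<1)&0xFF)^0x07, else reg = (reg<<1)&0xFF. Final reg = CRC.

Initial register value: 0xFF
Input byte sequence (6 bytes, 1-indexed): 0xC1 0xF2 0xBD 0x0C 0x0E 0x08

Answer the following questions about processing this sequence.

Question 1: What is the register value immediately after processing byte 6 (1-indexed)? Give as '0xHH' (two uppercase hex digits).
Answer: 0xA3

Derivation:
After byte 1 (0xC1): reg=0xBA
After byte 2 (0xF2): reg=0xFF
After byte 3 (0xBD): reg=0xC9
After byte 4 (0x0C): reg=0x55
After byte 5 (0x0E): reg=0x86
After byte 6 (0x08): reg=0xA3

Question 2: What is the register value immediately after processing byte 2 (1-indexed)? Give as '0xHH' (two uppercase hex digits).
After byte 1 (0xC1): reg=0xBA
After byte 2 (0xF2): reg=0xFF

Answer: 0xFF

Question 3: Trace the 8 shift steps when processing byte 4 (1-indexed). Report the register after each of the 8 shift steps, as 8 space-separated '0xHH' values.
After byte 1 (0xC1): reg=0xBA
After byte 2 (0xF2): reg=0xFF
After byte 3 (0xBD): reg=0xC9
Register before byte 4: 0xC9
After XOR with byte 0x0C: 0xC5

Answer: 0x8D 0x1D 0x3A 0x74 0xE8 0xD7 0xA9 0x55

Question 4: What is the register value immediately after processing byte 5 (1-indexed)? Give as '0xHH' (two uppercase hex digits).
After byte 1 (0xC1): reg=0xBA
After byte 2 (0xF2): reg=0xFF
After byte 3 (0xBD): reg=0xC9
After byte 4 (0x0C): reg=0x55
After byte 5 (0x0E): reg=0x86

Answer: 0x86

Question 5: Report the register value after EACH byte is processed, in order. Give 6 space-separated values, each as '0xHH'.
0xBA 0xFF 0xC9 0x55 0x86 0xA3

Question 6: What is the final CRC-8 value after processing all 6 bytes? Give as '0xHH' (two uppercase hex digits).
After byte 1 (0xC1): reg=0xBA
After byte 2 (0xF2): reg=0xFF
After byte 3 (0xBD): reg=0xC9
After byte 4 (0x0C): reg=0x55
After byte 5 (0x0E): reg=0x86
After byte 6 (0x08): reg=0xA3

Answer: 0xA3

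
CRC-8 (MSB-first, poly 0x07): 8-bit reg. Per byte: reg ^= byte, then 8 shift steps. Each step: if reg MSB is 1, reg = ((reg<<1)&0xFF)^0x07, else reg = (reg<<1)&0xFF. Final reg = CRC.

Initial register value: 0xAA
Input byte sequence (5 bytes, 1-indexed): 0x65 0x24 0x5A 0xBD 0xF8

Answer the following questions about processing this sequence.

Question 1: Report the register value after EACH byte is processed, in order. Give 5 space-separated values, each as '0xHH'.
0x63 0xD2 0xB1 0x24 0x1A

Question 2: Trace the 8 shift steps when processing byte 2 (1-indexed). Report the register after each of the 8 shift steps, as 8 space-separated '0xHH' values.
After byte 1 (0x65): reg=0x63
Register before byte 2: 0x63
After XOR with byte 0x24: 0x47

Answer: 0x8E 0x1B 0x36 0x6C 0xD8 0xB7 0x69 0xD2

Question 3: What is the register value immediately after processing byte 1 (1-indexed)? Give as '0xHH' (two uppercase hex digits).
Answer: 0x63

Derivation:
After byte 1 (0x65): reg=0x63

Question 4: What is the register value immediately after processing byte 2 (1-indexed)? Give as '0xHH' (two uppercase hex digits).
Answer: 0xD2

Derivation:
After byte 1 (0x65): reg=0x63
After byte 2 (0x24): reg=0xD2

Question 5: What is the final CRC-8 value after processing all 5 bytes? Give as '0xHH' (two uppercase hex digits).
After byte 1 (0x65): reg=0x63
After byte 2 (0x24): reg=0xD2
After byte 3 (0x5A): reg=0xB1
After byte 4 (0xBD): reg=0x24
After byte 5 (0xF8): reg=0x1A

Answer: 0x1A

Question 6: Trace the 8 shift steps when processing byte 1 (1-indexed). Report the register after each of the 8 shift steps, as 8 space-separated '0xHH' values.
Register before byte 1: 0xAA
After XOR with byte 0x65: 0xCF

Answer: 0x99 0x35 0x6A 0xD4 0xAF 0x59 0xB2 0x63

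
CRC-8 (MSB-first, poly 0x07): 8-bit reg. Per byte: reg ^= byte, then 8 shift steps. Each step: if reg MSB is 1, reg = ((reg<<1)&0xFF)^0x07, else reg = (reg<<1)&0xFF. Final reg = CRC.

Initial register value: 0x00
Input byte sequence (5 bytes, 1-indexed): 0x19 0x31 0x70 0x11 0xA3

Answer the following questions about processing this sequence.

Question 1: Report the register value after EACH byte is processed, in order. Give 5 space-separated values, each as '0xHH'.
0x4F 0x7D 0x23 0x9E 0xB3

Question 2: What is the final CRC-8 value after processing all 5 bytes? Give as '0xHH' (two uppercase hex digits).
Answer: 0xB3

Derivation:
After byte 1 (0x19): reg=0x4F
After byte 2 (0x31): reg=0x7D
After byte 3 (0x70): reg=0x23
After byte 4 (0x11): reg=0x9E
After byte 5 (0xA3): reg=0xB3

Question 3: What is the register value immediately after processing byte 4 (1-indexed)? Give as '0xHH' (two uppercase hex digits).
Answer: 0x9E

Derivation:
After byte 1 (0x19): reg=0x4F
After byte 2 (0x31): reg=0x7D
After byte 3 (0x70): reg=0x23
After byte 4 (0x11): reg=0x9E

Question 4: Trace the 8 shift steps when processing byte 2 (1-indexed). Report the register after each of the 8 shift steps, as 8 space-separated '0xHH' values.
Answer: 0xFC 0xFF 0xF9 0xF5 0xED 0xDD 0xBD 0x7D

Derivation:
After byte 1 (0x19): reg=0x4F
Register before byte 2: 0x4F
After XOR with byte 0x31: 0x7E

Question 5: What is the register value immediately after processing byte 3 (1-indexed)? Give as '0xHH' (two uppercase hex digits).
Answer: 0x23

Derivation:
After byte 1 (0x19): reg=0x4F
After byte 2 (0x31): reg=0x7D
After byte 3 (0x70): reg=0x23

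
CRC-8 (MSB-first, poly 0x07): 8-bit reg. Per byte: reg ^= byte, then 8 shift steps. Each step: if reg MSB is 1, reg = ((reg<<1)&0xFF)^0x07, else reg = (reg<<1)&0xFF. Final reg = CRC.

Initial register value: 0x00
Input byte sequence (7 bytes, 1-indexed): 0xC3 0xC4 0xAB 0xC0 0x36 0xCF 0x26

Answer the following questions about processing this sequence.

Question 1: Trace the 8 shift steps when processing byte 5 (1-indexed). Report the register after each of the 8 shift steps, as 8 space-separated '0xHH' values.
After byte 1 (0xC3): reg=0x47
After byte 2 (0xC4): reg=0x80
After byte 3 (0xAB): reg=0xD1
After byte 4 (0xC0): reg=0x77
Register before byte 5: 0x77
After XOR with byte 0x36: 0x41

Answer: 0x82 0x03 0x06 0x0C 0x18 0x30 0x60 0xC0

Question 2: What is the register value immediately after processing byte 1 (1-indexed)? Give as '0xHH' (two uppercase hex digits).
Answer: 0x47

Derivation:
After byte 1 (0xC3): reg=0x47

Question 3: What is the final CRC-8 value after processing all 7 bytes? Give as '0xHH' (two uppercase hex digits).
After byte 1 (0xC3): reg=0x47
After byte 2 (0xC4): reg=0x80
After byte 3 (0xAB): reg=0xD1
After byte 4 (0xC0): reg=0x77
After byte 5 (0x36): reg=0xC0
After byte 6 (0xCF): reg=0x2D
After byte 7 (0x26): reg=0x31

Answer: 0x31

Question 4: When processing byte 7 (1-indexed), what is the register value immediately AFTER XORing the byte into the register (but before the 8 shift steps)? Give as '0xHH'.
Answer: 0x0B

Derivation:
Register before byte 7: 0x2D
Byte 7: 0x26
0x2D XOR 0x26 = 0x0B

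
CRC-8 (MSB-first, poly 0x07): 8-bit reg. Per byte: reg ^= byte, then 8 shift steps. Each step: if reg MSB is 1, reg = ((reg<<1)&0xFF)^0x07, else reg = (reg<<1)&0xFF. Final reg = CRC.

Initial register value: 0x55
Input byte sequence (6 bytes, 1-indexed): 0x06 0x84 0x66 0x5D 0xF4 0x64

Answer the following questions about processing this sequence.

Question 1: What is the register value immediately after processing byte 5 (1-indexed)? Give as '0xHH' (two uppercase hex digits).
After byte 1 (0x06): reg=0xBE
After byte 2 (0x84): reg=0xA6
After byte 3 (0x66): reg=0x4E
After byte 4 (0x5D): reg=0x79
After byte 5 (0xF4): reg=0xAA

Answer: 0xAA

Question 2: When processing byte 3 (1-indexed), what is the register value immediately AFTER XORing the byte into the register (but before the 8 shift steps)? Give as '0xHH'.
Register before byte 3: 0xA6
Byte 3: 0x66
0xA6 XOR 0x66 = 0xC0

Answer: 0xC0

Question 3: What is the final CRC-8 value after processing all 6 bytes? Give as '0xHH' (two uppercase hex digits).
Answer: 0x64

Derivation:
After byte 1 (0x06): reg=0xBE
After byte 2 (0x84): reg=0xA6
After byte 3 (0x66): reg=0x4E
After byte 4 (0x5D): reg=0x79
After byte 5 (0xF4): reg=0xAA
After byte 6 (0x64): reg=0x64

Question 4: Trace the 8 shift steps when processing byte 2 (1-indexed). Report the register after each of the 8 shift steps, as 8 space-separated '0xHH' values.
After byte 1 (0x06): reg=0xBE
Register before byte 2: 0xBE
After XOR with byte 0x84: 0x3A

Answer: 0x74 0xE8 0xD7 0xA9 0x55 0xAA 0x53 0xA6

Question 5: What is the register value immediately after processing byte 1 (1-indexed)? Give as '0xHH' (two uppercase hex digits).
After byte 1 (0x06): reg=0xBE

Answer: 0xBE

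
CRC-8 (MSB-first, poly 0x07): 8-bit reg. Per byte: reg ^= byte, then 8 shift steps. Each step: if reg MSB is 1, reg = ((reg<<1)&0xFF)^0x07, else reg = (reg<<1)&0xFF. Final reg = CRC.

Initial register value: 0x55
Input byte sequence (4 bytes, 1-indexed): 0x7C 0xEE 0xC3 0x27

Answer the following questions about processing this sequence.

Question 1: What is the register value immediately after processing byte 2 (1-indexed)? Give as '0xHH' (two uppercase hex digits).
Answer: 0x97

Derivation:
After byte 1 (0x7C): reg=0xDF
After byte 2 (0xEE): reg=0x97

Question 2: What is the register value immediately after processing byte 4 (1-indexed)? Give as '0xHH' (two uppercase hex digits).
Answer: 0xAD

Derivation:
After byte 1 (0x7C): reg=0xDF
After byte 2 (0xEE): reg=0x97
After byte 3 (0xC3): reg=0xAB
After byte 4 (0x27): reg=0xAD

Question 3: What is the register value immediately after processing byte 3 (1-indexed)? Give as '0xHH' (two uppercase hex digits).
After byte 1 (0x7C): reg=0xDF
After byte 2 (0xEE): reg=0x97
After byte 3 (0xC3): reg=0xAB

Answer: 0xAB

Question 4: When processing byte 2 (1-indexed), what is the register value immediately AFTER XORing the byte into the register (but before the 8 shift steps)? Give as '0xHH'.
Register before byte 2: 0xDF
Byte 2: 0xEE
0xDF XOR 0xEE = 0x31

Answer: 0x31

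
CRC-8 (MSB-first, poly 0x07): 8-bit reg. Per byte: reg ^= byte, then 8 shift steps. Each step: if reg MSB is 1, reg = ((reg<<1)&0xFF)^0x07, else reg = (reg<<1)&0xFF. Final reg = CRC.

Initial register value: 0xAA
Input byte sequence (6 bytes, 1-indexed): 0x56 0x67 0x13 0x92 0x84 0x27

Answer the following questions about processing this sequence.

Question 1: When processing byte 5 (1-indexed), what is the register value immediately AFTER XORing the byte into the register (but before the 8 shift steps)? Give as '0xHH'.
Answer: 0x23

Derivation:
Register before byte 5: 0xA7
Byte 5: 0x84
0xA7 XOR 0x84 = 0x23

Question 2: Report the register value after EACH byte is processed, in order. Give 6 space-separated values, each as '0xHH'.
0xFA 0xDA 0x71 0xA7 0xE9 0x64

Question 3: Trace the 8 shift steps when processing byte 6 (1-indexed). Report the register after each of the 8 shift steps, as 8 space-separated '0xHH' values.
Answer: 0x9B 0x31 0x62 0xC4 0x8F 0x19 0x32 0x64

Derivation:
After byte 1 (0x56): reg=0xFA
After byte 2 (0x67): reg=0xDA
After byte 3 (0x13): reg=0x71
After byte 4 (0x92): reg=0xA7
After byte 5 (0x84): reg=0xE9
Register before byte 6: 0xE9
After XOR with byte 0x27: 0xCE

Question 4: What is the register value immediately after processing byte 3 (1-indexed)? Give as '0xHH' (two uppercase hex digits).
Answer: 0x71

Derivation:
After byte 1 (0x56): reg=0xFA
After byte 2 (0x67): reg=0xDA
After byte 3 (0x13): reg=0x71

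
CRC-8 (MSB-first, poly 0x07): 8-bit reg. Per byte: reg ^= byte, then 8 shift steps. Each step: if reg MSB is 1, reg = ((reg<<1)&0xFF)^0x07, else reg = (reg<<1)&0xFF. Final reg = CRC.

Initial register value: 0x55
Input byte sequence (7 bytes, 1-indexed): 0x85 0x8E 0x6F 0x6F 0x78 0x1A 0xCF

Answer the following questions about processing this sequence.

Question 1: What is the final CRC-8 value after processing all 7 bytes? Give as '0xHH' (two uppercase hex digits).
Answer: 0xD2

Derivation:
After byte 1 (0x85): reg=0x3E
After byte 2 (0x8E): reg=0x19
After byte 3 (0x6F): reg=0x45
After byte 4 (0x6F): reg=0xD6
After byte 5 (0x78): reg=0x43
After byte 6 (0x1A): reg=0x88
After byte 7 (0xCF): reg=0xD2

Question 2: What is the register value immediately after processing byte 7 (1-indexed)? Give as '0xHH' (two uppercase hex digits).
After byte 1 (0x85): reg=0x3E
After byte 2 (0x8E): reg=0x19
After byte 3 (0x6F): reg=0x45
After byte 4 (0x6F): reg=0xD6
After byte 5 (0x78): reg=0x43
After byte 6 (0x1A): reg=0x88
After byte 7 (0xCF): reg=0xD2

Answer: 0xD2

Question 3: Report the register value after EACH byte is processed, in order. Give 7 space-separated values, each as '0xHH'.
0x3E 0x19 0x45 0xD6 0x43 0x88 0xD2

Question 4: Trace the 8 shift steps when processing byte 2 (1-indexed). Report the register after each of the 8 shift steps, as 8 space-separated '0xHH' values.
After byte 1 (0x85): reg=0x3E
Register before byte 2: 0x3E
After XOR with byte 0x8E: 0xB0

Answer: 0x67 0xCE 0x9B 0x31 0x62 0xC4 0x8F 0x19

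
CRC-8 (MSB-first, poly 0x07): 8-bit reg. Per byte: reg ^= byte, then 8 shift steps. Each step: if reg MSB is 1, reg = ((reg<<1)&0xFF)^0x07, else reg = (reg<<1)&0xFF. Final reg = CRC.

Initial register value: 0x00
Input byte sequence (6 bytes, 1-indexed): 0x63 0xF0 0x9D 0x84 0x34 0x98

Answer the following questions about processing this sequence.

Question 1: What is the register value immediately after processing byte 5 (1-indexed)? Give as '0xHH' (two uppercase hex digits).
Answer: 0x5F

Derivation:
After byte 1 (0x63): reg=0x2E
After byte 2 (0xF0): reg=0x14
After byte 3 (0x9D): reg=0xB6
After byte 4 (0x84): reg=0x9E
After byte 5 (0x34): reg=0x5F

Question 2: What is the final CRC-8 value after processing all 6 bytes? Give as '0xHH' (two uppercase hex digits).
After byte 1 (0x63): reg=0x2E
After byte 2 (0xF0): reg=0x14
After byte 3 (0x9D): reg=0xB6
After byte 4 (0x84): reg=0x9E
After byte 5 (0x34): reg=0x5F
After byte 6 (0x98): reg=0x5B

Answer: 0x5B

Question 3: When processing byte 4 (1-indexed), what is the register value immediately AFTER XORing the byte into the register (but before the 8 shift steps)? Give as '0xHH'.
Answer: 0x32

Derivation:
Register before byte 4: 0xB6
Byte 4: 0x84
0xB6 XOR 0x84 = 0x32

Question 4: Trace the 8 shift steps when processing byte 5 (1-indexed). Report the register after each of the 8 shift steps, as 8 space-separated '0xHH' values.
Answer: 0x53 0xA6 0x4B 0x96 0x2B 0x56 0xAC 0x5F

Derivation:
After byte 1 (0x63): reg=0x2E
After byte 2 (0xF0): reg=0x14
After byte 3 (0x9D): reg=0xB6
After byte 4 (0x84): reg=0x9E
Register before byte 5: 0x9E
After XOR with byte 0x34: 0xAA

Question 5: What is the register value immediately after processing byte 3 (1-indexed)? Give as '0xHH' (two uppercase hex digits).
After byte 1 (0x63): reg=0x2E
After byte 2 (0xF0): reg=0x14
After byte 3 (0x9D): reg=0xB6

Answer: 0xB6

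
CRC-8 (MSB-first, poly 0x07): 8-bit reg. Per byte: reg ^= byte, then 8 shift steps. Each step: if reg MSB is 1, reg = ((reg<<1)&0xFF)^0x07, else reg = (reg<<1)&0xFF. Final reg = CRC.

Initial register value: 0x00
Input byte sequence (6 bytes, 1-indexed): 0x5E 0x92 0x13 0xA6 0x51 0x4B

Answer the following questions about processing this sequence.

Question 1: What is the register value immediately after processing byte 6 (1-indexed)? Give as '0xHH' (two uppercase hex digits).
After byte 1 (0x5E): reg=0x9D
After byte 2 (0x92): reg=0x2D
After byte 3 (0x13): reg=0xBA
After byte 4 (0xA6): reg=0x54
After byte 5 (0x51): reg=0x1B
After byte 6 (0x4B): reg=0xB7

Answer: 0xB7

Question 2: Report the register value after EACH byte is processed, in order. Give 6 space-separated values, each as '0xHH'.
0x9D 0x2D 0xBA 0x54 0x1B 0xB7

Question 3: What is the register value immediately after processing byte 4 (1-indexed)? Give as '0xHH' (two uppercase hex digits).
Answer: 0x54

Derivation:
After byte 1 (0x5E): reg=0x9D
After byte 2 (0x92): reg=0x2D
After byte 3 (0x13): reg=0xBA
After byte 4 (0xA6): reg=0x54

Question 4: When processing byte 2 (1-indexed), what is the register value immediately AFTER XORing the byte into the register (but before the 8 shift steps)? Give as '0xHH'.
Register before byte 2: 0x9D
Byte 2: 0x92
0x9D XOR 0x92 = 0x0F

Answer: 0x0F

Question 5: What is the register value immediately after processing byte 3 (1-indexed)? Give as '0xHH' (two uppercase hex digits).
Answer: 0xBA

Derivation:
After byte 1 (0x5E): reg=0x9D
After byte 2 (0x92): reg=0x2D
After byte 3 (0x13): reg=0xBA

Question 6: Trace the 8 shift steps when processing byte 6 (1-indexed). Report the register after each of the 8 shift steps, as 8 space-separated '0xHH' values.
After byte 1 (0x5E): reg=0x9D
After byte 2 (0x92): reg=0x2D
After byte 3 (0x13): reg=0xBA
After byte 4 (0xA6): reg=0x54
After byte 5 (0x51): reg=0x1B
Register before byte 6: 0x1B
After XOR with byte 0x4B: 0x50

Answer: 0xA0 0x47 0x8E 0x1B 0x36 0x6C 0xD8 0xB7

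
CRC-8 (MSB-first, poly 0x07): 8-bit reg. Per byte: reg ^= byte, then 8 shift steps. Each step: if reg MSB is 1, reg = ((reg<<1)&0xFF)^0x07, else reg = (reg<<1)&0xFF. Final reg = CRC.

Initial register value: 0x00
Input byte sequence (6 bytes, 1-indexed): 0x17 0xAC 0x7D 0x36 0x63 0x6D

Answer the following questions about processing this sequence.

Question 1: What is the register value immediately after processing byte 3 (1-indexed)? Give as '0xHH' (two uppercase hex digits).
Answer: 0x24

Derivation:
After byte 1 (0x17): reg=0x65
After byte 2 (0xAC): reg=0x71
After byte 3 (0x7D): reg=0x24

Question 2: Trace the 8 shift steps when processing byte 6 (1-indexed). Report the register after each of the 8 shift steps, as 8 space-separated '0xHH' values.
Answer: 0x7C 0xF8 0xF7 0xE9 0xD5 0xAD 0x5D 0xBA

Derivation:
After byte 1 (0x17): reg=0x65
After byte 2 (0xAC): reg=0x71
After byte 3 (0x7D): reg=0x24
After byte 4 (0x36): reg=0x7E
After byte 5 (0x63): reg=0x53
Register before byte 6: 0x53
After XOR with byte 0x6D: 0x3E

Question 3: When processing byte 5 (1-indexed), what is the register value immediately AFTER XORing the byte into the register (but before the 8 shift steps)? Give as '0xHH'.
Register before byte 5: 0x7E
Byte 5: 0x63
0x7E XOR 0x63 = 0x1D

Answer: 0x1D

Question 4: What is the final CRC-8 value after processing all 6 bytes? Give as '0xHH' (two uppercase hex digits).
Answer: 0xBA

Derivation:
After byte 1 (0x17): reg=0x65
After byte 2 (0xAC): reg=0x71
After byte 3 (0x7D): reg=0x24
After byte 4 (0x36): reg=0x7E
After byte 5 (0x63): reg=0x53
After byte 6 (0x6D): reg=0xBA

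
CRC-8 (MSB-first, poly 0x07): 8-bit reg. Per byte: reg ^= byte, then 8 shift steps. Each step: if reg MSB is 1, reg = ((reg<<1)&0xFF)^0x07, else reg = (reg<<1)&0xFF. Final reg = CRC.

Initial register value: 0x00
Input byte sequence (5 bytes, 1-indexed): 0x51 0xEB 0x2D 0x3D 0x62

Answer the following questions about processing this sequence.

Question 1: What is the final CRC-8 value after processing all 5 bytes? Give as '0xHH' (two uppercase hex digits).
Answer: 0x9D

Derivation:
After byte 1 (0x51): reg=0xB0
After byte 2 (0xEB): reg=0x86
After byte 3 (0x2D): reg=0x58
After byte 4 (0x3D): reg=0x3C
After byte 5 (0x62): reg=0x9D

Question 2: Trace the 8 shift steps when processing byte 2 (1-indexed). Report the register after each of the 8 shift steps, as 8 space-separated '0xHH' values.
Answer: 0xB6 0x6B 0xD6 0xAB 0x51 0xA2 0x43 0x86

Derivation:
After byte 1 (0x51): reg=0xB0
Register before byte 2: 0xB0
After XOR with byte 0xEB: 0x5B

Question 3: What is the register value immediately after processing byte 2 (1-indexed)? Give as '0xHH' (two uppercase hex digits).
After byte 1 (0x51): reg=0xB0
After byte 2 (0xEB): reg=0x86

Answer: 0x86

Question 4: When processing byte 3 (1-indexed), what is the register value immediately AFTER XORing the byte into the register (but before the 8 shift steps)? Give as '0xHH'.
Register before byte 3: 0x86
Byte 3: 0x2D
0x86 XOR 0x2D = 0xAB

Answer: 0xAB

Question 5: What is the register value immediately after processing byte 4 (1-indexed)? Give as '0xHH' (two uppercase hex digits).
After byte 1 (0x51): reg=0xB0
After byte 2 (0xEB): reg=0x86
After byte 3 (0x2D): reg=0x58
After byte 4 (0x3D): reg=0x3C

Answer: 0x3C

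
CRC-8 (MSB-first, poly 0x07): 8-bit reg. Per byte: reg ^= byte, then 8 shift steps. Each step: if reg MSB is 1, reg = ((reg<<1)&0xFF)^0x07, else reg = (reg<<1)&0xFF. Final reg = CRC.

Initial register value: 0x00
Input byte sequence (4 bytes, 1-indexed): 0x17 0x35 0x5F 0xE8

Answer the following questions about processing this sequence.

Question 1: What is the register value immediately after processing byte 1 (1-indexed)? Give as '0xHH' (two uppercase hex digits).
After byte 1 (0x17): reg=0x65

Answer: 0x65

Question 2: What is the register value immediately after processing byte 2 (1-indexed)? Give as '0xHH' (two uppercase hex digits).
Answer: 0xB7

Derivation:
After byte 1 (0x17): reg=0x65
After byte 2 (0x35): reg=0xB7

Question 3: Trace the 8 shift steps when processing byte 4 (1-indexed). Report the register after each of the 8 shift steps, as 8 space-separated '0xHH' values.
Answer: 0xFC 0xFF 0xF9 0xF5 0xED 0xDD 0xBD 0x7D

Derivation:
After byte 1 (0x17): reg=0x65
After byte 2 (0x35): reg=0xB7
After byte 3 (0x5F): reg=0x96
Register before byte 4: 0x96
After XOR with byte 0xE8: 0x7E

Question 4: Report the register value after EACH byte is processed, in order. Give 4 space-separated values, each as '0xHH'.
0x65 0xB7 0x96 0x7D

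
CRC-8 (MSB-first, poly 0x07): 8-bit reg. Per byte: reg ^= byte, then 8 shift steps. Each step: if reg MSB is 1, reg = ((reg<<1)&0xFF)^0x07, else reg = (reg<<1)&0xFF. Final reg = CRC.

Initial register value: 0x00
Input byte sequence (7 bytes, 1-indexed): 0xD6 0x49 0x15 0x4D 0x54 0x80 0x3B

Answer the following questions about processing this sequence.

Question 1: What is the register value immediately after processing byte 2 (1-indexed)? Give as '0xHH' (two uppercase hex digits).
Answer: 0x3C

Derivation:
After byte 1 (0xD6): reg=0x2C
After byte 2 (0x49): reg=0x3C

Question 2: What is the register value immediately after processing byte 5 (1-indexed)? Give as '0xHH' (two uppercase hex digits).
Answer: 0x60

Derivation:
After byte 1 (0xD6): reg=0x2C
After byte 2 (0x49): reg=0x3C
After byte 3 (0x15): reg=0xDF
After byte 4 (0x4D): reg=0xF7
After byte 5 (0x54): reg=0x60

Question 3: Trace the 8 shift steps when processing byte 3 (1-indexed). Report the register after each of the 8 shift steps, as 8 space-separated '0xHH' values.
Answer: 0x52 0xA4 0x4F 0x9E 0x3B 0x76 0xEC 0xDF

Derivation:
After byte 1 (0xD6): reg=0x2C
After byte 2 (0x49): reg=0x3C
Register before byte 3: 0x3C
After XOR with byte 0x15: 0x29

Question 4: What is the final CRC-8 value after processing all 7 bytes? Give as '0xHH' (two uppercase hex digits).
Answer: 0xE2

Derivation:
After byte 1 (0xD6): reg=0x2C
After byte 2 (0x49): reg=0x3C
After byte 3 (0x15): reg=0xDF
After byte 4 (0x4D): reg=0xF7
After byte 5 (0x54): reg=0x60
After byte 6 (0x80): reg=0xAE
After byte 7 (0x3B): reg=0xE2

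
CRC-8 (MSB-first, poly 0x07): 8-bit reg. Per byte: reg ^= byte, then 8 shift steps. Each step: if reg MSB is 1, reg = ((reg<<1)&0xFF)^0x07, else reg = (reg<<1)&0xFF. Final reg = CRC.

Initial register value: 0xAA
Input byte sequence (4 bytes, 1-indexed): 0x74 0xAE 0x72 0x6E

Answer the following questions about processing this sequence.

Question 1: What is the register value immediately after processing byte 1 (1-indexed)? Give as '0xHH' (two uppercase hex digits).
Answer: 0x14

Derivation:
After byte 1 (0x74): reg=0x14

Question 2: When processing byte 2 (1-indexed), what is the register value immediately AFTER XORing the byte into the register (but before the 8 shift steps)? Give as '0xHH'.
Answer: 0xBA

Derivation:
Register before byte 2: 0x14
Byte 2: 0xAE
0x14 XOR 0xAE = 0xBA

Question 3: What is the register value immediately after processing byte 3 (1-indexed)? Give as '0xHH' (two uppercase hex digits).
Answer: 0x94

Derivation:
After byte 1 (0x74): reg=0x14
After byte 2 (0xAE): reg=0x2F
After byte 3 (0x72): reg=0x94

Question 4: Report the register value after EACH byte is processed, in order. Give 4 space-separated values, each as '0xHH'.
0x14 0x2F 0x94 0xE8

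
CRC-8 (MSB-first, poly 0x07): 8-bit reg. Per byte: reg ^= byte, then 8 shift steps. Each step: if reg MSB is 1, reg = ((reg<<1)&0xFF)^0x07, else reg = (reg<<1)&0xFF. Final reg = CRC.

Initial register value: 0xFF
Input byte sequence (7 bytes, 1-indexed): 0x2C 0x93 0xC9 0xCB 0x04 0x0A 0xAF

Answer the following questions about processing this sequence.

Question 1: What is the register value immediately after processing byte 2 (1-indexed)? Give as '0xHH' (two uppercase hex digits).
Answer: 0x75

Derivation:
After byte 1 (0x2C): reg=0x37
After byte 2 (0x93): reg=0x75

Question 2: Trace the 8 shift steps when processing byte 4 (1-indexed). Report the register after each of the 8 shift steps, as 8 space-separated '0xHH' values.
After byte 1 (0x2C): reg=0x37
After byte 2 (0x93): reg=0x75
After byte 3 (0xC9): reg=0x3D
Register before byte 4: 0x3D
After XOR with byte 0xCB: 0xF6

Answer: 0xEB 0xD1 0xA5 0x4D 0x9A 0x33 0x66 0xCC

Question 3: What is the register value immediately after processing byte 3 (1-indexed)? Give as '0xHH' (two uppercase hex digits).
After byte 1 (0x2C): reg=0x37
After byte 2 (0x93): reg=0x75
After byte 3 (0xC9): reg=0x3D

Answer: 0x3D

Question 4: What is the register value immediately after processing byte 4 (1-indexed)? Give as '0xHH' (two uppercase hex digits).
After byte 1 (0x2C): reg=0x37
After byte 2 (0x93): reg=0x75
After byte 3 (0xC9): reg=0x3D
After byte 4 (0xCB): reg=0xCC

Answer: 0xCC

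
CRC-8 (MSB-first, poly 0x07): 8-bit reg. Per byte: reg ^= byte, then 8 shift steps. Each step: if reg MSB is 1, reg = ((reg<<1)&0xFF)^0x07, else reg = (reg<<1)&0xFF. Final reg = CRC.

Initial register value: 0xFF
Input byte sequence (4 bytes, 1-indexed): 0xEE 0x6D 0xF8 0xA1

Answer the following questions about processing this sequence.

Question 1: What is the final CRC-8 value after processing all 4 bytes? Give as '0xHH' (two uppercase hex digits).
Answer: 0xF7

Derivation:
After byte 1 (0xEE): reg=0x77
After byte 2 (0x6D): reg=0x46
After byte 3 (0xF8): reg=0x33
After byte 4 (0xA1): reg=0xF7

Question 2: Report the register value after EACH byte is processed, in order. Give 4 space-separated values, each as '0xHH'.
0x77 0x46 0x33 0xF7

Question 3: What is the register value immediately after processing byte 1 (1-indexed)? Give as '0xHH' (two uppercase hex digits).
After byte 1 (0xEE): reg=0x77

Answer: 0x77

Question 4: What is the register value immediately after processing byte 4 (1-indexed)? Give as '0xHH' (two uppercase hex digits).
After byte 1 (0xEE): reg=0x77
After byte 2 (0x6D): reg=0x46
After byte 3 (0xF8): reg=0x33
After byte 4 (0xA1): reg=0xF7

Answer: 0xF7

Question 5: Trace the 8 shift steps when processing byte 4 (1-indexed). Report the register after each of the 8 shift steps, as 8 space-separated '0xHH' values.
After byte 1 (0xEE): reg=0x77
After byte 2 (0x6D): reg=0x46
After byte 3 (0xF8): reg=0x33
Register before byte 4: 0x33
After XOR with byte 0xA1: 0x92

Answer: 0x23 0x46 0x8C 0x1F 0x3E 0x7C 0xF8 0xF7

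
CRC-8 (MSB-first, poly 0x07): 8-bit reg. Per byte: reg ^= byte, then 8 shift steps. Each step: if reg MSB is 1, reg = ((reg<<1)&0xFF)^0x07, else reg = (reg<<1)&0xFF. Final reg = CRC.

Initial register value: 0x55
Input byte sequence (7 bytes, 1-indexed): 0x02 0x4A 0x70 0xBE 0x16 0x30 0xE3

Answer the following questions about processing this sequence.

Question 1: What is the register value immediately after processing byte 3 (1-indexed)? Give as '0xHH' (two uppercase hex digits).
Answer: 0xBC

Derivation:
After byte 1 (0x02): reg=0xA2
After byte 2 (0x4A): reg=0x96
After byte 3 (0x70): reg=0xBC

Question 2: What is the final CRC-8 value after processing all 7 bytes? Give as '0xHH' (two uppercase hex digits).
Answer: 0xAD

Derivation:
After byte 1 (0x02): reg=0xA2
After byte 2 (0x4A): reg=0x96
After byte 3 (0x70): reg=0xBC
After byte 4 (0xBE): reg=0x0E
After byte 5 (0x16): reg=0x48
After byte 6 (0x30): reg=0x6F
After byte 7 (0xE3): reg=0xAD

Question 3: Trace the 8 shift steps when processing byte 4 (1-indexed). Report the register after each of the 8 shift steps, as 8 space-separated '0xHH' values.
Answer: 0x04 0x08 0x10 0x20 0x40 0x80 0x07 0x0E

Derivation:
After byte 1 (0x02): reg=0xA2
After byte 2 (0x4A): reg=0x96
After byte 3 (0x70): reg=0xBC
Register before byte 4: 0xBC
After XOR with byte 0xBE: 0x02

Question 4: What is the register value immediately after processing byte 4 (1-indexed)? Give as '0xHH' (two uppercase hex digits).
After byte 1 (0x02): reg=0xA2
After byte 2 (0x4A): reg=0x96
After byte 3 (0x70): reg=0xBC
After byte 4 (0xBE): reg=0x0E

Answer: 0x0E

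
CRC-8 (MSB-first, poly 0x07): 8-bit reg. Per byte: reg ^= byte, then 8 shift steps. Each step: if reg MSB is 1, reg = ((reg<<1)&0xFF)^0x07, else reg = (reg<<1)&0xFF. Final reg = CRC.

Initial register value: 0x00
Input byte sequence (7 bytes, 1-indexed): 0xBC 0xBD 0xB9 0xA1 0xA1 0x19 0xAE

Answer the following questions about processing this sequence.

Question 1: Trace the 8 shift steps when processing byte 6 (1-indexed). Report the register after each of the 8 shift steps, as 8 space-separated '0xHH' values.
After byte 1 (0xBC): reg=0x3D
After byte 2 (0xBD): reg=0x89
After byte 3 (0xB9): reg=0x90
After byte 4 (0xA1): reg=0x97
After byte 5 (0xA1): reg=0x82
Register before byte 6: 0x82
After XOR with byte 0x19: 0x9B

Answer: 0x31 0x62 0xC4 0x8F 0x19 0x32 0x64 0xC8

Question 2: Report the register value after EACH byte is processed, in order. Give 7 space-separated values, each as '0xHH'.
0x3D 0x89 0x90 0x97 0x82 0xC8 0x35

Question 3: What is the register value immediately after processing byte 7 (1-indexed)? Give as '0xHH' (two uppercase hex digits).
Answer: 0x35

Derivation:
After byte 1 (0xBC): reg=0x3D
After byte 2 (0xBD): reg=0x89
After byte 3 (0xB9): reg=0x90
After byte 4 (0xA1): reg=0x97
After byte 5 (0xA1): reg=0x82
After byte 6 (0x19): reg=0xC8
After byte 7 (0xAE): reg=0x35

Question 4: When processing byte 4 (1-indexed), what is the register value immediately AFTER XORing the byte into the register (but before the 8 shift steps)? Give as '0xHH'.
Answer: 0x31

Derivation:
Register before byte 4: 0x90
Byte 4: 0xA1
0x90 XOR 0xA1 = 0x31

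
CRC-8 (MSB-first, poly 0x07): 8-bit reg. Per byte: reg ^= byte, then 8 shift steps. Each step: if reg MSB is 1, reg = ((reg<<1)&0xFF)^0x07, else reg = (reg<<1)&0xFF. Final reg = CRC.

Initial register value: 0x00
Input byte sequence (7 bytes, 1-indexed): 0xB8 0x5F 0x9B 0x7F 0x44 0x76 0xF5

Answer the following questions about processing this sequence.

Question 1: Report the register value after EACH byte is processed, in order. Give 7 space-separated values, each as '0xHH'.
0x21 0x7D 0xBC 0x47 0x09 0x7A 0xA4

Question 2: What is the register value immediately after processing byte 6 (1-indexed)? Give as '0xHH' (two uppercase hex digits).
After byte 1 (0xB8): reg=0x21
After byte 2 (0x5F): reg=0x7D
After byte 3 (0x9B): reg=0xBC
After byte 4 (0x7F): reg=0x47
After byte 5 (0x44): reg=0x09
After byte 6 (0x76): reg=0x7A

Answer: 0x7A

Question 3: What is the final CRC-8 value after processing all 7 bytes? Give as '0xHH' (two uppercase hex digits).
After byte 1 (0xB8): reg=0x21
After byte 2 (0x5F): reg=0x7D
After byte 3 (0x9B): reg=0xBC
After byte 4 (0x7F): reg=0x47
After byte 5 (0x44): reg=0x09
After byte 6 (0x76): reg=0x7A
After byte 7 (0xF5): reg=0xA4

Answer: 0xA4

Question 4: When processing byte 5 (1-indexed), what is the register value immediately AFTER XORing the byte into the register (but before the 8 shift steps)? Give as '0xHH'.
Answer: 0x03

Derivation:
Register before byte 5: 0x47
Byte 5: 0x44
0x47 XOR 0x44 = 0x03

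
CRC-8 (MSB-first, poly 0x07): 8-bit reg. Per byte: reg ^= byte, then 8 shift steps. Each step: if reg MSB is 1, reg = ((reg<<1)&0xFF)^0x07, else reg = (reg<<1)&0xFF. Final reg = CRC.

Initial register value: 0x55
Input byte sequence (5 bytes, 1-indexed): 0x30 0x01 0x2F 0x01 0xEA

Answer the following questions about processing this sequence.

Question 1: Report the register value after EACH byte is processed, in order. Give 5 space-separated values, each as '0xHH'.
0x3C 0xB3 0xDD 0x1A 0xDE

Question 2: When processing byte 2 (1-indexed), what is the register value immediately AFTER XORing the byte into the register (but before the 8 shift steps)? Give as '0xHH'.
Answer: 0x3D

Derivation:
Register before byte 2: 0x3C
Byte 2: 0x01
0x3C XOR 0x01 = 0x3D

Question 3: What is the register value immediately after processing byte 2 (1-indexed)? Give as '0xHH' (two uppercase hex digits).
After byte 1 (0x30): reg=0x3C
After byte 2 (0x01): reg=0xB3

Answer: 0xB3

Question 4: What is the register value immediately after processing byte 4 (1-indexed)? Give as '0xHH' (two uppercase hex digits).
After byte 1 (0x30): reg=0x3C
After byte 2 (0x01): reg=0xB3
After byte 3 (0x2F): reg=0xDD
After byte 4 (0x01): reg=0x1A

Answer: 0x1A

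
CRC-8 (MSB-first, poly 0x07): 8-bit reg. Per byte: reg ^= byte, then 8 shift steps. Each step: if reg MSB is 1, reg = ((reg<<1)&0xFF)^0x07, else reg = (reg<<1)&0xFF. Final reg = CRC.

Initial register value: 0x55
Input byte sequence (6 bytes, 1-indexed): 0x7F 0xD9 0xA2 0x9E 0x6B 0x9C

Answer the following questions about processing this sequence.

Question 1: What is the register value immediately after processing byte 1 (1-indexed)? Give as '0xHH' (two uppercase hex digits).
Answer: 0xD6

Derivation:
After byte 1 (0x7F): reg=0xD6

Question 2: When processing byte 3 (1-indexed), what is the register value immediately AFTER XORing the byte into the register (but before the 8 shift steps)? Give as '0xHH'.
Register before byte 3: 0x2D
Byte 3: 0xA2
0x2D XOR 0xA2 = 0x8F

Answer: 0x8F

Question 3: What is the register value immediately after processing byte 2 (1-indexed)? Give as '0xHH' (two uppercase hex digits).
After byte 1 (0x7F): reg=0xD6
After byte 2 (0xD9): reg=0x2D

Answer: 0x2D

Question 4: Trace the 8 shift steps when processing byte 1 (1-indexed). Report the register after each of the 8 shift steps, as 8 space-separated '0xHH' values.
Register before byte 1: 0x55
After XOR with byte 0x7F: 0x2A

Answer: 0x54 0xA8 0x57 0xAE 0x5B 0xB6 0x6B 0xD6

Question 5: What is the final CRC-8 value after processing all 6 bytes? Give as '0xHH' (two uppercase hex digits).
After byte 1 (0x7F): reg=0xD6
After byte 2 (0xD9): reg=0x2D
After byte 3 (0xA2): reg=0xA4
After byte 4 (0x9E): reg=0xA6
After byte 5 (0x6B): reg=0x6D
After byte 6 (0x9C): reg=0xD9

Answer: 0xD9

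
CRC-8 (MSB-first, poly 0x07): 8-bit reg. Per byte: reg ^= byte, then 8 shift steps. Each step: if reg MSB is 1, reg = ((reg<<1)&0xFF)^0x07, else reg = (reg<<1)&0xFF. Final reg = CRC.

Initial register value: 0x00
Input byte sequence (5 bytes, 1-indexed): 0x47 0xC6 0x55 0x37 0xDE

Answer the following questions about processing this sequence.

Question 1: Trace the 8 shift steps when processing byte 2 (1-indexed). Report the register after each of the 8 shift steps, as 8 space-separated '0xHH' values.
Answer: 0x28 0x50 0xA0 0x47 0x8E 0x1B 0x36 0x6C

Derivation:
After byte 1 (0x47): reg=0xD2
Register before byte 2: 0xD2
After XOR with byte 0xC6: 0x14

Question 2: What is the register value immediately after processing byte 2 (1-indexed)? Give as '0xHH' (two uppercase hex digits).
After byte 1 (0x47): reg=0xD2
After byte 2 (0xC6): reg=0x6C

Answer: 0x6C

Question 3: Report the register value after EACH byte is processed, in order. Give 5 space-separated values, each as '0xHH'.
0xD2 0x6C 0xAF 0xC1 0x5D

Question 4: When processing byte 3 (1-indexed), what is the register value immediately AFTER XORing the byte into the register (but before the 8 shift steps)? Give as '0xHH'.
Register before byte 3: 0x6C
Byte 3: 0x55
0x6C XOR 0x55 = 0x39

Answer: 0x39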